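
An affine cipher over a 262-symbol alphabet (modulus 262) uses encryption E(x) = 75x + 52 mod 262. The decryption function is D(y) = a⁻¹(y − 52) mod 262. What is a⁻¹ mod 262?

Apply the Euclidean algorithm to 262 and 75:
262 = 3×75 + 37
75 = 2×37 + 1
37 = 37×1 + 0
Since gcd(75, 262) = 1, back-substitute to write 1 as a combination:
1 = 75 − 2·37
1 = −2·262 + 7·75
So 75·7 ≡ 1 (mod 262).

7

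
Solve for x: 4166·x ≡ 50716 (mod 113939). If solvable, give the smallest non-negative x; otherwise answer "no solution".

First find gcd(4166, 113939):
113939 = 27*4166 + 1457
4166 = 2*1457 + 1252
1457 = 1*1252 + 205
1252 = 6*205 + 22
205 = 9*22 + 7
22 = 3*7 + 1
7 = 7*1 + 0
gcd = 1, so a unique solution mod 113939 exists.
Back-substitute for the Bézout coefficients:
1 = 22 − 3·7
1 = −3·205 + 28·22
1 = 28·1252 − 171·205
1 = −171·1457 + 199·1252
1 = 199·4166 − 569·1457
1 = −569·113939 + 15562·4166
So 4166·(15562) ≡ 1 (mod 113939), giving 4166⁻¹ ≡ 15562.
x ≡ 4166⁻¹·50716 ≡ 15562·50716 ≡ 100878 (mod 113939).

100878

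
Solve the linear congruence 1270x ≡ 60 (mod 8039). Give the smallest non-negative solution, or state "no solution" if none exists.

First find gcd(1270, 8039):
8039 = 6·1270 + 419
1270 = 3·419 + 13
419 = 32·13 + 3
13 = 4·3 + 1
3 = 3·1 + 0
gcd = 1, so a unique solution mod 8039 exists.
Back-substitute for the Bézout coefficients:
1 = 13 − 4·3
1 = −4·419 + 129·13
1 = 129·1270 − 391·419
1 = −391·8039 + 2475·1270
So 1270·(2475) ≡ 1 (mod 8039), giving 1270⁻¹ ≡ 2475.
x ≡ 1270⁻¹·60 ≡ 2475·60 ≡ 3798 (mod 8039).

3798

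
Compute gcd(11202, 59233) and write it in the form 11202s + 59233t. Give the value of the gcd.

Repeated division:
59233 = 5*11202 + 3223
11202 = 3*3223 + 1533
3223 = 2*1533 + 157
1533 = 9*157 + 120
157 = 1*120 + 37
120 = 3*37 + 9
37 = 4*9 + 1
9 = 9*1 + 0
gcd(11202, 59233) = 1.
Working backward:
1 = 37 − 4·9
1 = −4·120 + 13·37
1 = 13·157 − 17·120
1 = −17·1533 + 166·157
1 = 166·3223 − 349·1533
1 = −349·11202 + 1213·3223
1 = 1213·59233 − 6414·11202
So 1 = (1213)·59233 + (-6414)·11202.

1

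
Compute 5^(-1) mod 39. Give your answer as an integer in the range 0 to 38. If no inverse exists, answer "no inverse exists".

8

Run Euclid on (39, 5):
39 = 7·5 + 4
5 = 1·4 + 1
4 = 4·1 + 0
Since gcd(5, 39) = 1, back-substitute to write 1 as a combination:
1 = 5 − 4
1 = −39 + 8·5
So 5·8 ≡ 1 (mod 39).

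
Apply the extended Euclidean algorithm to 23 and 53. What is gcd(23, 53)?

1

Euclidean algorithm:
53 = 2*23 + 7
23 = 3*7 + 2
7 = 3*2 + 1
2 = 2*1 + 0
gcd(23, 53) = 1.
Working backward:
1 = 7 − 3·2
1 = −3·23 + 10·7
1 = 10·53 − 23·23
So 1 = (10)·53 + (-23)·23.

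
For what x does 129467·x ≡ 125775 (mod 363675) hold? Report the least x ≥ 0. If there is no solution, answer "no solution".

First find gcd(129467, 363675):
363675 = 2*129467 + 104741
129467 = 1*104741 + 24726
104741 = 4*24726 + 5837
24726 = 4*5837 + 1378
5837 = 4*1378 + 325
1378 = 4*325 + 78
325 = 4*78 + 13
78 = 6*13 + 0
gcd = 13 and 13 | 125775, so solutions exist. Divide through by 13: 9959x ≡ 9675 (mod 27975).
Now find 9959⁻¹ mod 27975:
27975 = 2×9959 + 8057
9959 = 1×8057 + 1902
8057 = 4×1902 + 449
1902 = 4×449 + 106
449 = 4×106 + 25
106 = 4×25 + 6
25 = 4×6 + 1
6 = 6×1 + 0
Back-substitute:
1 = 25 − 4·6
1 = −4·106 + 17·25
1 = 17·449 − 72·106
1 = −72·1902 + 305·449
1 = 305·8057 − 1292·1902
1 = −1292·9959 + 1597·8057
1 = 1597·27975 − 4486·9959
So 9959·(-4486) ≡ 1 (mod 27975), i.e. 9959⁻¹ ≡ 23489.
Then x ≡ 23489·9675 ≡ 15150 (mod 27975); the smallest non-negative solution is x = 15150.

15150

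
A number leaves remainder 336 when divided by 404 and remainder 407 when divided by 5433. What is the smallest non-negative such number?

71036

Write x = 336 + 404·k. Then 404·k ≡ 407 − 336 ≡ 71 (mod 5433).
Need 404⁻¹ mod 5433. Extended Euclid on (5433, 404):
5433 = 13*404 + 181
404 = 2*181 + 42
181 = 4*42 + 13
42 = 3*13 + 3
13 = 4*3 + 1
3 = 3*1 + 0
Back-substitute:
1 = 13 − 4·3
1 = −4·42 + 13·13
1 = 13·181 − 56·42
1 = −56·404 + 125·181
1 = 125·5433 − 1681·404
404⁻¹ ≡ 3752 (mod 5433), so k ≡ 3752·71 ≡ 175 (mod 5433).
x = 336 + 404·175 = 71036.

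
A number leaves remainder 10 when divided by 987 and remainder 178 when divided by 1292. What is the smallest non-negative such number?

434290

Write x = 10 + 987·k. Then 987·k ≡ 178 − 10 ≡ 168 (mod 1292).
Need 987⁻¹ mod 1292. Extended Euclid on (1292, 987):
1292 = 1×987 + 305
987 = 3×305 + 72
305 = 4×72 + 17
72 = 4×17 + 4
17 = 4×4 + 1
4 = 4×1 + 0
Back-substitute:
1 = 17 − 4·4
1 = −4·72 + 17·17
1 = 17·305 − 72·72
1 = −72·987 + 233·305
1 = 233·1292 − 305·987
987⁻¹ ≡ 987 (mod 1292), so k ≡ 987·168 ≡ 440 (mod 1292).
x = 10 + 987·440 = 434290.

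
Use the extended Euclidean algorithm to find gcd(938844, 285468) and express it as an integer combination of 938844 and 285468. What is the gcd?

Repeated division:
938844 = 3×285468 + 82440
285468 = 3×82440 + 38148
82440 = 2×38148 + 6144
38148 = 6×6144 + 1284
6144 = 4×1284 + 1008
1284 = 1×1008 + 276
1008 = 3×276 + 180
276 = 1×180 + 96
180 = 1×96 + 84
96 = 1×84 + 12
84 = 7×12 + 0
gcd(938844, 285468) = 12.
Back-substituting:
12 = 96 − 84
12 = −180 + 2·96
12 = 2·276 − 3·180
12 = −3·1008 + 11·276
12 = 11·1284 − 14·1008
12 = −14·6144 + 67·1284
12 = 67·38148 − 416·6144
12 = −416·82440 + 899·38148
12 = 899·285468 − 3113·82440
12 = −3113·938844 + 10238·285468
So 12 = (-3113)·938844 + (10238)·285468.

12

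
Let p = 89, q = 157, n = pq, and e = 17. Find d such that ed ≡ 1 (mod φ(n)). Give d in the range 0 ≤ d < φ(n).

12113

φ(n) = (p−1)(q−1) = 88·156 = 13728.
Need d with 17·d ≡ 1 (mod 13728). Apply the extended Euclidean algorithm:
13728 = 807*17 + 9
17 = 1*9 + 8
9 = 1*8 + 1
8 = 8*1 + 0
Back-substitute:
1 = 9 − 8
1 = −17 + 2·9
1 = 2·13728 − 1615·17
So 17·(-1615) ≡ 1 (mod 13728), hence d ≡ -1615 ≡ 12113 (mod 13728).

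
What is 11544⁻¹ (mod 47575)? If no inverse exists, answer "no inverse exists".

Extended Euclidean algorithm:
47575 = 4×11544 + 1399
11544 = 8×1399 + 352
1399 = 3×352 + 343
352 = 1×343 + 9
343 = 38×9 + 1
9 = 9×1 + 0
The gcd is 1. Working backward:
1 = 343 − 38·9
1 = −38·352 + 39·343
1 = 39·1399 − 155·352
1 = −155·11544 + 1279·1399
1 = 1279·47575 − 5271·11544
Thus 11544·(-5271) ≡ 1 (mod 47575); reducing, -5271 mod 47575 = 42304.

42304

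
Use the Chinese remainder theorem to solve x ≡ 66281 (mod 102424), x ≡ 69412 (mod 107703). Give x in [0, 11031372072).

Write x = 66281 + 102424·k. Then 102424·k ≡ 69412 − 66281 ≡ 3131 (mod 107703).
Need 102424⁻¹ mod 107703. Extended Euclid on (107703, 102424):
107703 = 1×102424 + 5279
102424 = 19×5279 + 2123
5279 = 2×2123 + 1033
2123 = 2×1033 + 57
1033 = 18×57 + 7
57 = 8×7 + 1
7 = 7×1 + 0
Back-substitute:
1 = 57 − 8·7
1 = −8·1033 + 145·57
1 = 145·2123 − 298·1033
1 = −298·5279 + 741·2123
1 = 741·102424 − 14377·5279
1 = −14377·107703 + 15118·102424
102424⁻¹ ≡ 15118 (mod 107703), so k ≡ 15118·3131 ≡ 52841 (mod 107703).
x = 66281 + 102424·52841 = 5412252865.

5412252865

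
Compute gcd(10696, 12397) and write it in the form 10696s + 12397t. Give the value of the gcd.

7

Euclidean algorithm:
12397 = 1×10696 + 1701
10696 = 6×1701 + 490
1701 = 3×490 + 231
490 = 2×231 + 28
231 = 8×28 + 7
28 = 4×7 + 0
gcd(10696, 12397) = 7.
Working backward:
7 = 231 − 8·28
7 = −8·490 + 17·231
7 = 17·1701 − 59·490
7 = −59·10696 + 371·1701
7 = 371·12397 − 430·10696
So 7 = (371)·12397 + (-430)·10696.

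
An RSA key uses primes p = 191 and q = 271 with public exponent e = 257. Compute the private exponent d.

φ(n) = (p−1)(q−1) = 190·270 = 51300.
Need d with 257·d ≡ 1 (mod 51300). Apply the extended Euclidean algorithm:
51300 = 199×257 + 157
257 = 1×157 + 100
157 = 1×100 + 57
100 = 1×57 + 43
57 = 1×43 + 14
43 = 3×14 + 1
14 = 14×1 + 0
Back-substitute:
1 = 43 − 3·14
1 = −3·57 + 4·43
1 = 4·100 − 7·57
1 = −7·157 + 11·100
1 = 11·257 − 18·157
1 = −18·51300 + 3593·257
So 257·3593 ≡ 1 (mod 51300), hence d = 3593.

3593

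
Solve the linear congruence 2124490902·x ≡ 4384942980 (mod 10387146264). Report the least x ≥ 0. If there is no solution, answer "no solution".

First find gcd(2124490902, 10387146264):
10387146264 = 4·2124490902 + 1889182656
2124490902 = 1·1889182656 + 235308246
1889182656 = 8·235308246 + 6716688
235308246 = 35·6716688 + 224166
6716688 = 29·224166 + 215874
224166 = 1·215874 + 8292
215874 = 26·8292 + 282
8292 = 29·282 + 114
282 = 2·114 + 54
114 = 2·54 + 6
54 = 9·6 + 0
gcd = 6 and 6 | 4384942980, so solutions exist. Divide through by 6: 354081817x ≡ 730823830 (mod 1731191044).
Now find 354081817⁻¹ mod 1731191044:
1731191044 = 4×354081817 + 314863776
354081817 = 1×314863776 + 39218041
314863776 = 8×39218041 + 1119448
39218041 = 35×1119448 + 37361
1119448 = 29×37361 + 35979
37361 = 1×35979 + 1382
35979 = 26×1382 + 47
1382 = 29×47 + 19
47 = 2×19 + 9
19 = 2×9 + 1
9 = 9×1 + 0
Back-substitute:
1 = 19 − 2·9
1 = −2·47 + 5·19
1 = 5·1382 − 147·47
1 = −147·35979 + 3827·1382
1 = 3827·37361 − 3974·35979
1 = −3974·1119448 + 119073·37361
1 = 119073·39218041 − 4171529·1119448
1 = −4171529·314863776 + 33491305·39218041
1 = 33491305·354081817 − 37662834·314863776
1 = −37662834·1731191044 + 184142641·354081817
So 354081817⁻¹ ≡ 184142641 (mod 1731191044).
Then x ≡ 184142641·730823830 ≡ 1251753998 (mod 1731191044); the smallest non-negative solution is x = 1251753998.

1251753998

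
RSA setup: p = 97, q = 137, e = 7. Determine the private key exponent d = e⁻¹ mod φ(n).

φ(n) = (p−1)(q−1) = 96·136 = 13056.
Need d with 7·d ≡ 1 (mod 13056). Apply the extended Euclidean algorithm:
13056 = 1865·7 + 1
7 = 7·1 + 0
Back-substitute:
1 = 13056 − 1865·7
So 7·(-1865) ≡ 1 (mod 13056), hence d ≡ -1865 ≡ 11191 (mod 13056).

11191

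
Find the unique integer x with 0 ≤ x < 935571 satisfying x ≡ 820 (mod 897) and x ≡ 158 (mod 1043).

Write x = 820 + 897·k. Then 897·k ≡ 158 − 820 ≡ 381 (mod 1043).
Need 897⁻¹ mod 1043. Extended Euclid on (1043, 897):
1043 = 1×897 + 146
897 = 6×146 + 21
146 = 6×21 + 20
21 = 1×20 + 1
20 = 20×1 + 0
Back-substitute:
1 = 21 − 20
1 = −146 + 7·21
1 = 7·897 − 43·146
1 = −43·1043 + 50·897
897⁻¹ ≡ 50 (mod 1043), so k ≡ 50·381 ≡ 276 (mod 1043).
x = 820 + 897·276 = 248392.

248392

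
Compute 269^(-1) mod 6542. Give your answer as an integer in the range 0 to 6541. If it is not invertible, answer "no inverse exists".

Extended Euclidean algorithm:
6542 = 24×269 + 86
269 = 3×86 + 11
86 = 7×11 + 9
11 = 1×9 + 2
9 = 4×2 + 1
2 = 2×1 + 0
Since gcd(269, 6542) = 1, back-substitute to write 1 as a combination:
1 = 9 − 4·2
1 = −4·11 + 5·9
1 = 5·86 − 39·11
1 = −39·269 + 122·86
1 = 122·6542 − 2967·269
So 269·(-2967) ≡ 1 (mod 6542), and -2967 ≡ 3575 (mod 6542).

3575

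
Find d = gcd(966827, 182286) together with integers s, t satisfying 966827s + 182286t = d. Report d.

1

Euclidean algorithm:
966827 = 5×182286 + 55397
182286 = 3×55397 + 16095
55397 = 3×16095 + 7112
16095 = 2×7112 + 1871
7112 = 3×1871 + 1499
1871 = 1×1499 + 372
1499 = 4×372 + 11
372 = 33×11 + 9
11 = 1×9 + 2
9 = 4×2 + 1
2 = 2×1 + 0
gcd(966827, 182286) = 1.
Express as a combination:
1 = 9 − 4·2
1 = −4·11 + 5·9
1 = 5·372 − 169·11
1 = −169·1499 + 681·372
1 = 681·1871 − 850·1499
1 = −850·7112 + 3231·1871
1 = 3231·16095 − 7312·7112
1 = −7312·55397 + 25167·16095
1 = 25167·182286 − 82813·55397
1 = −82813·966827 + 439232·182286
So 1 = (-82813)·966827 + (439232)·182286.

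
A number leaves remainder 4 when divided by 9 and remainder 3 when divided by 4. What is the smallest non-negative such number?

31

Write x = 4 + 9·k. Then 9·k ≡ 3 − 4 ≡ 3 (mod 4).
Need 9⁻¹ mod 4. Extended Euclid on (4, 1):
4 = 4·1 + 0
9⁻¹ ≡ 1 (mod 4), so k ≡ 1·3 ≡ 3 (mod 4).
x = 4 + 9·3 = 31.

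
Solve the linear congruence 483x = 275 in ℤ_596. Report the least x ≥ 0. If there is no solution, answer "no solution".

525

First find gcd(483, 596):
596 = 1×483 + 113
483 = 4×113 + 31
113 = 3×31 + 20
31 = 1×20 + 11
20 = 1×11 + 9
11 = 1×9 + 2
9 = 4×2 + 1
2 = 2×1 + 0
gcd = 1, so a unique solution mod 596 exists.
Back-substitute for the Bézout coefficients:
1 = 9 − 4·2
1 = −4·11 + 5·9
1 = 5·20 − 9·11
1 = −9·31 + 14·20
1 = 14·113 − 51·31
1 = −51·483 + 218·113
1 = 218·596 − 269·483
So 483·(-269) ≡ 1 (mod 596), giving 483⁻¹ ≡ 327.
x ≡ 483⁻¹·275 ≡ 327·275 ≡ 525 (mod 596).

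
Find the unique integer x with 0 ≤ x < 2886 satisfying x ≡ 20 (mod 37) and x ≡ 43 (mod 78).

1759

Write x = 20 + 37·k. Then 37·k ≡ 43 − 20 ≡ 23 (mod 78).
Need 37⁻¹ mod 78. Extended Euclid on (78, 37):
78 = 2·37 + 4
37 = 9·4 + 1
4 = 4·1 + 0
Back-substitute:
1 = 37 − 9·4
1 = −9·78 + 19·37
37⁻¹ ≡ 19 (mod 78), so k ≡ 19·23 ≡ 47 (mod 78).
x = 20 + 37·47 = 1759.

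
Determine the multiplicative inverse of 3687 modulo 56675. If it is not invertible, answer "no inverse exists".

47698

Run Euclid on (56675, 3687):
56675 = 15*3687 + 1370
3687 = 2*1370 + 947
1370 = 1*947 + 423
947 = 2*423 + 101
423 = 4*101 + 19
101 = 5*19 + 6
19 = 3*6 + 1
6 = 6*1 + 0
Since gcd(3687, 56675) = 1, back-substitute to write 1 as a combination:
1 = 19 − 3·6
1 = −3·101 + 16·19
1 = 16·423 − 67·101
1 = −67·947 + 150·423
1 = 150·1370 − 217·947
1 = −217·3687 + 584·1370
1 = 584·56675 − 8977·3687
Hence 3687⁻¹ ≡ -8977 ≡ 47698 (mod 56675).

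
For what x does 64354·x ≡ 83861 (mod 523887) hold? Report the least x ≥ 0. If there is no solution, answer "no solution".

First find gcd(64354, 523887):
523887 = 8*64354 + 9055
64354 = 7*9055 + 969
9055 = 9*969 + 334
969 = 2*334 + 301
334 = 1*301 + 33
301 = 9*33 + 4
33 = 8*4 + 1
4 = 4*1 + 0
gcd = 1, so a unique solution mod 523887 exists.
Back-substitute for the Bézout coefficients:
1 = 33 − 8·4
1 = −8·301 + 73·33
1 = 73·334 − 81·301
1 = −81·969 + 235·334
1 = 235·9055 − 2196·969
1 = −2196·64354 + 15607·9055
1 = 15607·523887 − 127052·64354
So 64354·(-127052) ≡ 1 (mod 523887), giving 64354⁻¹ ≡ 396835.
x ≡ 64354⁻¹·83861 ≡ 396835·83861 ≡ 106034 (mod 523887).

106034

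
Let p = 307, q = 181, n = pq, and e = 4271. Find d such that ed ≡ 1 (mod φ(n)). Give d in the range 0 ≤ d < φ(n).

50231

φ(n) = (p−1)(q−1) = 306·180 = 55080.
Need d with 4271·d ≡ 1 (mod 55080). Apply the extended Euclidean algorithm:
55080 = 12×4271 + 3828
4271 = 1×3828 + 443
3828 = 8×443 + 284
443 = 1×284 + 159
284 = 1×159 + 125
159 = 1×125 + 34
125 = 3×34 + 23
34 = 1×23 + 11
23 = 2×11 + 1
11 = 11×1 + 0
Back-substitute:
1 = 23 − 2·11
1 = −2·34 + 3·23
1 = 3·125 − 11·34
1 = −11·159 + 14·125
1 = 14·284 − 25·159
1 = −25·443 + 39·284
1 = 39·3828 − 337·443
1 = −337·4271 + 376·3828
1 = 376·55080 − 4849·4271
So 4271·(-4849) ≡ 1 (mod 55080), hence d ≡ -4849 ≡ 50231 (mod 55080).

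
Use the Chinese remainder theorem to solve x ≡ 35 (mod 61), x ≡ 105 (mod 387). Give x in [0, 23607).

6684

Write x = 35 + 61·k. Then 61·k ≡ 105 − 35 ≡ 70 (mod 387).
Need 61⁻¹ mod 387. Extended Euclid on (387, 61):
387 = 6·61 + 21
61 = 2·21 + 19
21 = 1·19 + 2
19 = 9·2 + 1
2 = 2·1 + 0
Back-substitute:
1 = 19 − 9·2
1 = −9·21 + 10·19
1 = 10·61 − 29·21
1 = −29·387 + 184·61
61⁻¹ ≡ 184 (mod 387), so k ≡ 184·70 ≡ 109 (mod 387).
x = 35 + 61·109 = 6684.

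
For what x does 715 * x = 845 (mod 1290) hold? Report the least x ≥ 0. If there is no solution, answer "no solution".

95

First find gcd(715, 1290):
1290 = 1*715 + 575
715 = 1*575 + 140
575 = 4*140 + 15
140 = 9*15 + 5
15 = 3*5 + 0
gcd = 5 and 5 | 845, so solutions exist. Divide through by 5: 143x ≡ 169 (mod 258).
Now find 143⁻¹ mod 258:
258 = 1*143 + 115
143 = 1*115 + 28
115 = 4*28 + 3
28 = 9*3 + 1
3 = 3*1 + 0
Back-substitute:
1 = 28 − 9·3
1 = −9·115 + 37·28
1 = 37·143 − 46·115
1 = −46·258 + 83·143
So 143⁻¹ ≡ 83 (mod 258).
Then x ≡ 83·169 ≡ 95 (mod 258); the smallest non-negative solution is x = 95.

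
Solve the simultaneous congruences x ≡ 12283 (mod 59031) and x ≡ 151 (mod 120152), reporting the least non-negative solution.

Write x = 12283 + 59031·k. Then 59031·k ≡ 151 − 12283 ≡ 108020 (mod 120152).
Need 59031⁻¹ mod 120152. Extended Euclid on (120152, 59031):
120152 = 2*59031 + 2090
59031 = 28*2090 + 511
2090 = 4*511 + 46
511 = 11*46 + 5
46 = 9*5 + 1
5 = 5*1 + 0
Back-substitute:
1 = 46 − 9·5
1 = −9·511 + 100·46
1 = 100·2090 − 409·511
1 = −409·59031 + 11552·2090
1 = 11552·120152 − 23513·59031
59031⁻¹ ≡ 96639 (mod 120152), so k ≡ 96639·108020 ≡ 18868 (mod 120152).
x = 12283 + 59031·18868 = 1113809191.

1113809191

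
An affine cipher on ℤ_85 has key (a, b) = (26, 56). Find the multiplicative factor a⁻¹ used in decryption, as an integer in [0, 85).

Apply the Euclidean algorithm to 85 and 26:
85 = 3*26 + 7
26 = 3*7 + 5
7 = 1*5 + 2
5 = 2*2 + 1
2 = 2*1 + 0
The gcd is 1. Working backward:
1 = 5 − 2·2
1 = −2·7 + 3·5
1 = 3·26 − 11·7
1 = −11·85 + 36·26
So 26·36 ≡ 1 (mod 85).

36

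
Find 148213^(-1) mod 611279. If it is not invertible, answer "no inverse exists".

337469

gcd(611279, 148213) by repeated division:
611279 = 4*148213 + 18427
148213 = 8*18427 + 797
18427 = 23*797 + 96
797 = 8*96 + 29
96 = 3*29 + 9
29 = 3*9 + 2
9 = 4*2 + 1
2 = 2*1 + 0
gcd = 1, so the inverse exists. Back-substitute:
1 = 9 − 4·2
1 = −4·29 + 13·9
1 = 13·96 − 43·29
1 = −43·797 + 357·96
1 = 357·18427 − 8254·797
1 = −8254·148213 + 66389·18427
1 = 66389·611279 − 273810·148213
Hence 148213⁻¹ ≡ -273810 ≡ 337469 (mod 611279).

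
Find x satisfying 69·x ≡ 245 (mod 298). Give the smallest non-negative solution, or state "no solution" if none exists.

267

First find gcd(69, 298):
298 = 4×69 + 22
69 = 3×22 + 3
22 = 7×3 + 1
3 = 3×1 + 0
gcd = 1, so a unique solution mod 298 exists.
Back-substitute for the Bézout coefficients:
1 = 22 − 7·3
1 = −7·69 + 22·22
1 = 22·298 − 95·69
So 69·(-95) ≡ 1 (mod 298), giving 69⁻¹ ≡ 203.
x ≡ 69⁻¹·245 ≡ 203·245 ≡ 267 (mod 298).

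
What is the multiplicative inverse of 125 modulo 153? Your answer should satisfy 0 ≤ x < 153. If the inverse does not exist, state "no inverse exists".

gcd(153, 125) by repeated division:
153 = 1×125 + 28
125 = 4×28 + 13
28 = 2×13 + 2
13 = 6×2 + 1
2 = 2×1 + 0
Since gcd(125, 153) = 1, back-substitute to write 1 as a combination:
1 = 13 − 6·2
1 = −6·28 + 13·13
1 = 13·125 − 58·28
1 = −58·153 + 71·125
So 125·71 ≡ 1 (mod 153).

71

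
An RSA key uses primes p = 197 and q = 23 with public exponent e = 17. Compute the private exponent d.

761

φ(n) = (p−1)(q−1) = 196·22 = 4312.
Need d with 17·d ≡ 1 (mod 4312). Apply the extended Euclidean algorithm:
4312 = 253·17 + 11
17 = 1·11 + 6
11 = 1·6 + 5
6 = 1·5 + 1
5 = 5·1 + 0
Back-substitute:
1 = 6 − 5
1 = −11 + 2·6
1 = 2·17 − 3·11
1 = −3·4312 + 761·17
So 17·761 ≡ 1 (mod 4312), hence d = 761.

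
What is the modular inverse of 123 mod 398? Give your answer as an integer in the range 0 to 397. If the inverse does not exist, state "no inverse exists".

Run Euclid on (398, 123):
398 = 3·123 + 29
123 = 4·29 + 7
29 = 4·7 + 1
7 = 7·1 + 0
The gcd is 1. Working backward:
1 = 29 − 4·7
1 = −4·123 + 17·29
1 = 17·398 − 55·123
Hence 123⁻¹ ≡ -55 ≡ 343 (mod 398).

343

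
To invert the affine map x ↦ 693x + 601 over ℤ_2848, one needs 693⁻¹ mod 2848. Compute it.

637

Apply the Euclidean algorithm to 2848 and 693:
2848 = 4·693 + 76
693 = 9·76 + 9
76 = 8·9 + 4
9 = 2·4 + 1
4 = 4·1 + 0
gcd = 1, so the inverse exists. Back-substitute:
1 = 9 − 2·4
1 = −2·76 + 17·9
1 = 17·693 − 155·76
1 = −155·2848 + 637·693
So 693·637 ≡ 1 (mod 2848).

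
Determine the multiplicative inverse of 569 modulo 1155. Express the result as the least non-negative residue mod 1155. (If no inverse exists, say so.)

1019

gcd(1155, 569) by repeated division:
1155 = 2*569 + 17
569 = 33*17 + 8
17 = 2*8 + 1
8 = 8*1 + 0
Since gcd(569, 1155) = 1, back-substitute to write 1 as a combination:
1 = 17 − 2·8
1 = −2·569 + 67·17
1 = 67·1155 − 136·569
Hence 569⁻¹ ≡ -136 ≡ 1019 (mod 1155).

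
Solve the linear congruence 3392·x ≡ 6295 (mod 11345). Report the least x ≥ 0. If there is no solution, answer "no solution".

First find gcd(3392, 11345):
11345 = 3·3392 + 1169
3392 = 2·1169 + 1054
1169 = 1·1054 + 115
1054 = 9·115 + 19
115 = 6·19 + 1
19 = 19·1 + 0
gcd = 1, so a unique solution mod 11345 exists.
Back-substitute for the Bézout coefficients:
1 = 115 − 6·19
1 = −6·1054 + 55·115
1 = 55·1169 − 61·1054
1 = −61·3392 + 177·1169
1 = 177·11345 − 592·3392
So 3392·(-592) ≡ 1 (mod 11345), giving 3392⁻¹ ≡ 10753.
x ≡ 3392⁻¹·6295 ≡ 10753·6295 ≡ 5865 (mod 11345).

5865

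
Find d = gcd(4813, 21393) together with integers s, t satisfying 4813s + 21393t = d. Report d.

Euclidean algorithm:
21393 = 4×4813 + 2141
4813 = 2×2141 + 531
2141 = 4×531 + 17
531 = 31×17 + 4
17 = 4×4 + 1
4 = 4×1 + 0
gcd(4813, 21393) = 1.
Express as a combination:
1 = 17 − 4·4
1 = −4·531 + 125·17
1 = 125·2141 − 504·531
1 = −504·4813 + 1133·2141
1 = 1133·21393 − 5036·4813
So 1 = (1133)·21393 + (-5036)·4813.

1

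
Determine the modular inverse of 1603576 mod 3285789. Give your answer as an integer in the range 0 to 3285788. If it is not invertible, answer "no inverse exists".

Compute gcd(1603576, 3285789):
3285789 = 2·1603576 + 78637
1603576 = 20·78637 + 30836
78637 = 2·30836 + 16965
30836 = 1·16965 + 13871
16965 = 1·13871 + 3094
13871 = 4·3094 + 1495
3094 = 2·1495 + 104
1495 = 14·104 + 39
104 = 2·39 + 26
39 = 1·26 + 13
26 = 2·13 + 0
Since gcd = 13 > 1, 1603576 is not a unit mod 3285789.

no inverse exists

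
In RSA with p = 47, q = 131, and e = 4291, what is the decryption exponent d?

131

φ(n) = (p−1)(q−1) = 46·130 = 5980.
Need d with 4291·d ≡ 1 (mod 5980). Apply the extended Euclidean algorithm:
5980 = 1×4291 + 1689
4291 = 2×1689 + 913
1689 = 1×913 + 776
913 = 1×776 + 137
776 = 5×137 + 91
137 = 1×91 + 46
91 = 1×46 + 45
46 = 1×45 + 1
45 = 45×1 + 0
Back-substitute:
1 = 46 − 45
1 = −91 + 2·46
1 = 2·137 − 3·91
1 = −3·776 + 17·137
1 = 17·913 − 20·776
1 = −20·1689 + 37·913
1 = 37·4291 − 94·1689
1 = −94·5980 + 131·4291
So 4291·131 ≡ 1 (mod 5980), hence d = 131.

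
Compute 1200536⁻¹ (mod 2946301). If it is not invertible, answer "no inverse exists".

1557355

gcd(2946301, 1200536) by repeated division:
2946301 = 2·1200536 + 545229
1200536 = 2·545229 + 110078
545229 = 4·110078 + 104917
110078 = 1·104917 + 5161
104917 = 20·5161 + 1697
5161 = 3·1697 + 70
1697 = 24·70 + 17
70 = 4·17 + 2
17 = 8·2 + 1
2 = 2·1 + 0
The gcd is 1. Working backward:
1 = 17 − 8·2
1 = −8·70 + 33·17
1 = 33·1697 − 800·70
1 = −800·5161 + 2433·1697
1 = 2433·104917 − 49460·5161
1 = −49460·110078 + 51893·104917
1 = 51893·545229 − 257032·110078
1 = −257032·1200536 + 565957·545229
1 = 565957·2946301 − 1388946·1200536
Thus 1200536·(-1388946) ≡ 1 (mod 2946301); reducing, -1388946 mod 2946301 = 1557355.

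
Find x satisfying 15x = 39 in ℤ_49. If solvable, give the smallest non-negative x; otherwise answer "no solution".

First find gcd(15, 49):
49 = 3*15 + 4
15 = 3*4 + 3
4 = 1*3 + 1
3 = 3*1 + 0
gcd = 1, so a unique solution mod 49 exists.
Back-substitute for the Bézout coefficients:
1 = 4 − 3
1 = −15 + 4·4
1 = 4·49 − 13·15
So 15·(-13) ≡ 1 (mod 49), giving 15⁻¹ ≡ 36.
x ≡ 15⁻¹·39 ≡ 36·39 ≡ 32 (mod 49).

32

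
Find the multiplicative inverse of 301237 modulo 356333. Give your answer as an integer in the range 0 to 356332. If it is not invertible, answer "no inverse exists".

Run Euclid on (356333, 301237):
356333 = 1×301237 + 55096
301237 = 5×55096 + 25757
55096 = 2×25757 + 3582
25757 = 7×3582 + 683
3582 = 5×683 + 167
683 = 4×167 + 15
167 = 11×15 + 2
15 = 7×2 + 1
2 = 2×1 + 0
Since gcd(301237, 356333) = 1, back-substitute to write 1 as a combination:
1 = 15 − 7·2
1 = −7·167 + 78·15
1 = 78·683 − 319·167
1 = −319·3582 + 1673·683
1 = 1673·25757 − 12030·3582
1 = −12030·55096 + 25733·25757
1 = 25733·301237 − 140695·55096
1 = −140695·356333 + 166428·301237
So 301237·166428 ≡ 1 (mod 356333).

166428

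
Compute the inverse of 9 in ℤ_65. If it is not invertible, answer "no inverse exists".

Apply the Euclidean algorithm to 65 and 9:
65 = 7*9 + 2
9 = 4*2 + 1
2 = 2*1 + 0
Since gcd(9, 65) = 1, back-substitute to write 1 as a combination:
1 = 9 − 4·2
1 = −4·65 + 29·9
So 9·29 ≡ 1 (mod 65).

29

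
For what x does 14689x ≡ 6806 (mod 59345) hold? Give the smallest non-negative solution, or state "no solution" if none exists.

3984

First find gcd(14689, 59345):
59345 = 4*14689 + 589
14689 = 24*589 + 553
589 = 1*553 + 36
553 = 15*36 + 13
36 = 2*13 + 10
13 = 1*10 + 3
10 = 3*3 + 1
3 = 3*1 + 0
gcd = 1, so a unique solution mod 59345 exists.
Back-substitute for the Bézout coefficients:
1 = 10 − 3·3
1 = −3·13 + 4·10
1 = 4·36 − 11·13
1 = −11·553 + 169·36
1 = 169·589 − 180·553
1 = −180·14689 + 4489·589
1 = 4489·59345 − 18136·14689
So 14689·(-18136) ≡ 1 (mod 59345), giving 14689⁻¹ ≡ 41209.
x ≡ 14689⁻¹·6806 ≡ 41209·6806 ≡ 3984 (mod 59345).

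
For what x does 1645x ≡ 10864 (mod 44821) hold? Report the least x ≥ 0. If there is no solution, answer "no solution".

First find gcd(1645, 44821):
44821 = 27*1645 + 406
1645 = 4*406 + 21
406 = 19*21 + 7
21 = 3*7 + 0
gcd = 7 and 7 | 10864, so solutions exist. Divide through by 7: 235x ≡ 1552 (mod 6403).
Now find 235⁻¹ mod 6403:
6403 = 27*235 + 58
235 = 4*58 + 3
58 = 19*3 + 1
3 = 3*1 + 0
Back-substitute:
1 = 58 − 19·3
1 = −19·235 + 77·58
1 = 77·6403 − 2098·235
So 235·(-2098) ≡ 1 (mod 6403), i.e. 235⁻¹ ≡ 4305.
Then x ≡ 4305·1552 ≡ 3031 (mod 6403); the smallest non-negative solution is x = 3031.

3031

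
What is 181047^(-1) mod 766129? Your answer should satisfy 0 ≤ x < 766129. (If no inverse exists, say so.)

159305

Apply the Euclidean algorithm to 766129 and 181047:
766129 = 4*181047 + 41941
181047 = 4*41941 + 13283
41941 = 3*13283 + 2092
13283 = 6*2092 + 731
2092 = 2*731 + 630
731 = 1*630 + 101
630 = 6*101 + 24
101 = 4*24 + 5
24 = 4*5 + 4
5 = 1*4 + 1
4 = 4*1 + 0
Since gcd(181047, 766129) = 1, back-substitute to write 1 as a combination:
1 = 5 − 4
1 = −24 + 5·5
1 = 5·101 − 21·24
1 = −21·630 + 131·101
1 = 131·731 − 152·630
1 = −152·2092 + 435·731
1 = 435·13283 − 2762·2092
1 = −2762·41941 + 8721·13283
1 = 8721·181047 − 37646·41941
1 = −37646·766129 + 159305·181047
So 181047·159305 ≡ 1 (mod 766129).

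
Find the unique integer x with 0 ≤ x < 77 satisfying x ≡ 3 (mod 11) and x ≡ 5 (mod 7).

Write x = 3 + 11·k. Then 11·k ≡ 5 − 3 ≡ 2 (mod 7).
Need 11⁻¹ mod 7. Extended Euclid on (7, 4):
7 = 1·4 + 3
4 = 1·3 + 1
3 = 3·1 + 0
Back-substitute:
1 = 4 − 3
1 = −7 + 2·4
11⁻¹ ≡ 2 (mod 7), so k ≡ 2·2 ≡ 4 (mod 7).
x = 3 + 11·4 = 47.

47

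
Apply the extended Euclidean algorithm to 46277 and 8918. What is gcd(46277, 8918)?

7

Apply Euclid's algorithm to 46277 and 8918:
46277 = 5*8918 + 1687
8918 = 5*1687 + 483
1687 = 3*483 + 238
483 = 2*238 + 7
238 = 34*7 + 0
gcd(46277, 8918) = 7.
Working backward:
7 = 483 − 2·238
7 = −2·1687 + 7·483
7 = 7·8918 − 37·1687
7 = −37·46277 + 192·8918
So 7 = (-37)·46277 + (192)·8918.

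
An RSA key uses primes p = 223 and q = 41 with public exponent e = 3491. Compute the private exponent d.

φ(n) = (p−1)(q−1) = 222·40 = 8880.
Need d with 3491·d ≡ 1 (mod 8880). Apply the extended Euclidean algorithm:
8880 = 2×3491 + 1898
3491 = 1×1898 + 1593
1898 = 1×1593 + 305
1593 = 5×305 + 68
305 = 4×68 + 33
68 = 2×33 + 2
33 = 16×2 + 1
2 = 2×1 + 0
Back-substitute:
1 = 33 − 16·2
1 = −16·68 + 33·33
1 = 33·305 − 148·68
1 = −148·1593 + 773·305
1 = 773·1898 − 921·1593
1 = −921·3491 + 1694·1898
1 = 1694·8880 − 4309·3491
So 3491·(-4309) ≡ 1 (mod 8880), hence d ≡ -4309 ≡ 4571 (mod 8880).

4571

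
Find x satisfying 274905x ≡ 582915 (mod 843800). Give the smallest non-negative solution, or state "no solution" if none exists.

First find gcd(274905, 843800):
843800 = 3·274905 + 19085
274905 = 14·19085 + 7715
19085 = 2·7715 + 3655
7715 = 2·3655 + 405
3655 = 9·405 + 10
405 = 40·10 + 5
10 = 2·5 + 0
gcd = 5 and 5 | 582915, so solutions exist. Divide through by 5: 54981x ≡ 116583 (mod 168760).
Now find 54981⁻¹ mod 168760:
168760 = 3*54981 + 3817
54981 = 14*3817 + 1543
3817 = 2*1543 + 731
1543 = 2*731 + 81
731 = 9*81 + 2
81 = 40*2 + 1
2 = 2*1 + 0
Back-substitute:
1 = 81 − 40·2
1 = −40·731 + 361·81
1 = 361·1543 − 762·731
1 = −762·3817 + 1885·1543
1 = 1885·54981 − 27152·3817
1 = −27152·168760 + 83341·54981
So 54981⁻¹ ≡ 83341 (mod 168760).
Then x ≡ 83341·116583 ≡ 124323 (mod 168760); the smallest non-negative solution is x = 124323.

124323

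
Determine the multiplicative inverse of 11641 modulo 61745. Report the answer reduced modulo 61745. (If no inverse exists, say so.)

23041

Apply the Euclidean algorithm to 61745 and 11641:
61745 = 5×11641 + 3540
11641 = 3×3540 + 1021
3540 = 3×1021 + 477
1021 = 2×477 + 67
477 = 7×67 + 8
67 = 8×8 + 3
8 = 2×3 + 2
3 = 1×2 + 1
2 = 2×1 + 0
gcd = 1, so the inverse exists. Back-substitute:
1 = 3 − 2
1 = −8 + 3·3
1 = 3·67 − 25·8
1 = −25·477 + 178·67
1 = 178·1021 − 381·477
1 = −381·3540 + 1321·1021
1 = 1321·11641 − 4344·3540
1 = −4344·61745 + 23041·11641
So 11641·23041 ≡ 1 (mod 61745).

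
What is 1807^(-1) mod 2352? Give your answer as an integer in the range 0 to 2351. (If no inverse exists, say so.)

1135

Run Euclid on (2352, 1807):
2352 = 1*1807 + 545
1807 = 3*545 + 172
545 = 3*172 + 29
172 = 5*29 + 27
29 = 1*27 + 2
27 = 13*2 + 1
2 = 2*1 + 0
gcd = 1, so the inverse exists. Back-substitute:
1 = 27 − 13·2
1 = −13·29 + 14·27
1 = 14·172 − 83·29
1 = −83·545 + 263·172
1 = 263·1807 − 872·545
1 = −872·2352 + 1135·1807
So 1807·1135 ≡ 1 (mod 2352).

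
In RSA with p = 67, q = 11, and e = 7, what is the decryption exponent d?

φ(n) = (p−1)(q−1) = 66·10 = 660.
Need d with 7·d ≡ 1 (mod 660). Apply the extended Euclidean algorithm:
660 = 94×7 + 2
7 = 3×2 + 1
2 = 2×1 + 0
Back-substitute:
1 = 7 − 3·2
1 = −3·660 + 283·7
So 7·283 ≡ 1 (mod 660), hence d = 283.

283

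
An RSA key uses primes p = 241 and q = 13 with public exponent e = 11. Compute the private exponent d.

1571

φ(n) = (p−1)(q−1) = 240·12 = 2880.
Need d with 11·d ≡ 1 (mod 2880). Apply the extended Euclidean algorithm:
2880 = 261×11 + 9
11 = 1×9 + 2
9 = 4×2 + 1
2 = 2×1 + 0
Back-substitute:
1 = 9 − 4·2
1 = −4·11 + 5·9
1 = 5·2880 − 1309·11
So 11·(-1309) ≡ 1 (mod 2880), hence d ≡ -1309 ≡ 1571 (mod 2880).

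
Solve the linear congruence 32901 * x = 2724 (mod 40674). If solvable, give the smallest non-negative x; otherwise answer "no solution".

First find gcd(32901, 40674):
40674 = 1·32901 + 7773
32901 = 4·7773 + 1809
7773 = 4·1809 + 537
1809 = 3·537 + 198
537 = 2·198 + 141
198 = 1·141 + 57
141 = 2·57 + 27
57 = 2·27 + 3
27 = 9·3 + 0
gcd = 3 and 3 | 2724, so solutions exist. Divide through by 3: 10967x ≡ 908 (mod 13558).
Now find 10967⁻¹ mod 13558:
13558 = 1*10967 + 2591
10967 = 4*2591 + 603
2591 = 4*603 + 179
603 = 3*179 + 66
179 = 2*66 + 47
66 = 1*47 + 19
47 = 2*19 + 9
19 = 2*9 + 1
9 = 9*1 + 0
Back-substitute:
1 = 19 − 2·9
1 = −2·47 + 5·19
1 = 5·66 − 7·47
1 = −7·179 + 19·66
1 = 19·603 − 64·179
1 = −64·2591 + 275·603
1 = 275·10967 − 1164·2591
1 = −1164·13558 + 1439·10967
So 10967⁻¹ ≡ 1439 (mod 13558).
Then x ≡ 1439·908 ≡ 5044 (mod 13558); the smallest non-negative solution is x = 5044.

5044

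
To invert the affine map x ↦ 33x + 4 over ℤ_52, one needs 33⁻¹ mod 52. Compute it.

41

Run Euclid on (52, 33):
52 = 1×33 + 19
33 = 1×19 + 14
19 = 1×14 + 5
14 = 2×5 + 4
5 = 1×4 + 1
4 = 4×1 + 0
Since gcd(33, 52) = 1, back-substitute to write 1 as a combination:
1 = 5 − 4
1 = −14 + 3·5
1 = 3·19 − 4·14
1 = −4·33 + 7·19
1 = 7·52 − 11·33
Hence 33⁻¹ ≡ -11 ≡ 41 (mod 52).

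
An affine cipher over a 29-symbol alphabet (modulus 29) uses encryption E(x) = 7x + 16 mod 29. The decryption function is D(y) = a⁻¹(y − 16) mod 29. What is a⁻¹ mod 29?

25

Apply the Euclidean algorithm to 29 and 7:
29 = 4*7 + 1
7 = 7*1 + 0
The gcd is 1. Working backward:
1 = 29 − 4·7
So 7·(-4) ≡ 1 (mod 29), and -4 ≡ 25 (mod 29).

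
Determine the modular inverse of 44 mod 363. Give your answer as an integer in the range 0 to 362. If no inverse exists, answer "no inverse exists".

Compute gcd(44, 363):
363 = 8·44 + 11
44 = 4·11 + 0
Since gcd = 11 > 1, 44 is not a unit mod 363.

no inverse exists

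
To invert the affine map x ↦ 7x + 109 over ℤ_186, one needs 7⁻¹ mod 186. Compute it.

Extended Euclidean algorithm:
186 = 26×7 + 4
7 = 1×4 + 3
4 = 1×3 + 1
3 = 3×1 + 0
The gcd is 1. Working backward:
1 = 4 − 3
1 = −7 + 2·4
1 = 2·186 − 53·7
So 7·(-53) ≡ 1 (mod 186), and -53 ≡ 133 (mod 186).

133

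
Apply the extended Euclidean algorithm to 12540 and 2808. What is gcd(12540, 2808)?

12

Euclidean algorithm:
12540 = 4·2808 + 1308
2808 = 2·1308 + 192
1308 = 6·192 + 156
192 = 1·156 + 36
156 = 4·36 + 12
36 = 3·12 + 0
gcd(12540, 2808) = 12.
Back-substituting:
12 = 156 − 4·36
12 = −4·192 + 5·156
12 = 5·1308 − 34·192
12 = −34·2808 + 73·1308
12 = 73·12540 − 326·2808
So 12 = (73)·12540 + (-326)·2808.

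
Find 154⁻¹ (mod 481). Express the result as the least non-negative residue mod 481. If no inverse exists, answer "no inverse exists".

Apply the Euclidean algorithm to 481 and 154:
481 = 3×154 + 19
154 = 8×19 + 2
19 = 9×2 + 1
2 = 2×1 + 0
The gcd is 1. Working backward:
1 = 19 − 9·2
1 = −9·154 + 73·19
1 = 73·481 − 228·154
So 154·(-228) ≡ 1 (mod 481), and -228 ≡ 253 (mod 481).

253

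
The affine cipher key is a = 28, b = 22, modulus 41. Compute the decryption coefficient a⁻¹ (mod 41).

22

gcd(41, 28) by repeated division:
41 = 1·28 + 13
28 = 2·13 + 2
13 = 6·2 + 1
2 = 2·1 + 0
gcd = 1, so the inverse exists. Back-substitute:
1 = 13 − 6·2
1 = −6·28 + 13·13
1 = 13·41 − 19·28
Thus 28·(-19) ≡ 1 (mod 41); reducing, -19 mod 41 = 22.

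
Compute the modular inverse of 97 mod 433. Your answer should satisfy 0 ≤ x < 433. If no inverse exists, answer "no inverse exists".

Apply the Euclidean algorithm to 433 and 97:
433 = 4*97 + 45
97 = 2*45 + 7
45 = 6*7 + 3
7 = 2*3 + 1
3 = 3*1 + 0
Since gcd(97, 433) = 1, back-substitute to write 1 as a combination:
1 = 7 − 2·3
1 = −2·45 + 13·7
1 = 13·97 − 28·45
1 = −28·433 + 125·97
So 97·125 ≡ 1 (mod 433).

125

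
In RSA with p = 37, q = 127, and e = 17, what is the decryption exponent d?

φ(n) = (p−1)(q−1) = 36·126 = 4536.
Need d with 17·d ≡ 1 (mod 4536). Apply the extended Euclidean algorithm:
4536 = 266×17 + 14
17 = 1×14 + 3
14 = 4×3 + 2
3 = 1×2 + 1
2 = 2×1 + 0
Back-substitute:
1 = 3 − 2
1 = −14 + 5·3
1 = 5·17 − 6·14
1 = −6·4536 + 1601·17
So 17·1601 ≡ 1 (mod 4536), hence d = 1601.

1601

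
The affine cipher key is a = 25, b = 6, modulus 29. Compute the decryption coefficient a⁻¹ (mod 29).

7

Extended Euclidean algorithm:
29 = 1·25 + 4
25 = 6·4 + 1
4 = 4·1 + 0
gcd = 1, so the inverse exists. Back-substitute:
1 = 25 − 6·4
1 = −6·29 + 7·25
So 25·7 ≡ 1 (mod 29).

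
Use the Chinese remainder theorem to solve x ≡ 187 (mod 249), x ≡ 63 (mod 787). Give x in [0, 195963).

Write x = 187 + 249·k. Then 249·k ≡ 63 − 187 ≡ 663 (mod 787).
Need 249⁻¹ mod 787. Extended Euclid on (787, 249):
787 = 3×249 + 40
249 = 6×40 + 9
40 = 4×9 + 4
9 = 2×4 + 1
4 = 4×1 + 0
Back-substitute:
1 = 9 − 2·4
1 = −2·40 + 9·9
1 = 9·249 − 56·40
1 = −56·787 + 177·249
249⁻¹ ≡ 177 (mod 787), so k ≡ 177·663 ≡ 88 (mod 787).
x = 187 + 249·88 = 22099.

22099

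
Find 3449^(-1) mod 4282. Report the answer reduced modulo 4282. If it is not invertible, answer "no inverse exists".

915

gcd(4282, 3449) by repeated division:
4282 = 1·3449 + 833
3449 = 4·833 + 117
833 = 7·117 + 14
117 = 8·14 + 5
14 = 2·5 + 4
5 = 1·4 + 1
4 = 4·1 + 0
gcd = 1, so the inverse exists. Back-substitute:
1 = 5 − 4
1 = −14 + 3·5
1 = 3·117 − 25·14
1 = −25·833 + 178·117
1 = 178·3449 − 737·833
1 = −737·4282 + 915·3449
So 3449·915 ≡ 1 (mod 4282).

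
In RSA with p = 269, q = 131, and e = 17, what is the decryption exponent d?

24593

φ(n) = (p−1)(q−1) = 268·130 = 34840.
Need d with 17·d ≡ 1 (mod 34840). Apply the extended Euclidean algorithm:
34840 = 2049*17 + 7
17 = 2*7 + 3
7 = 2*3 + 1
3 = 3*1 + 0
Back-substitute:
1 = 7 − 2·3
1 = −2·17 + 5·7
1 = 5·34840 − 10247·17
So 17·(-10247) ≡ 1 (mod 34840), hence d ≡ -10247 ≡ 24593 (mod 34840).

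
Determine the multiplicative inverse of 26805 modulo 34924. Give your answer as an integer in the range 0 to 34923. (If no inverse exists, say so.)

Apply the Euclidean algorithm to 34924 and 26805:
34924 = 1*26805 + 8119
26805 = 3*8119 + 2448
8119 = 3*2448 + 775
2448 = 3*775 + 123
775 = 6*123 + 37
123 = 3*37 + 12
37 = 3*12 + 1
12 = 12*1 + 0
Since gcd(26805, 34924) = 1, back-substitute to write 1 as a combination:
1 = 37 − 3·12
1 = −3·123 + 10·37
1 = 10·775 − 63·123
1 = −63·2448 + 199·775
1 = 199·8119 − 660·2448
1 = −660·26805 + 2179·8119
1 = 2179·34924 − 2839·26805
Hence 26805⁻¹ ≡ -2839 ≡ 32085 (mod 34924).

32085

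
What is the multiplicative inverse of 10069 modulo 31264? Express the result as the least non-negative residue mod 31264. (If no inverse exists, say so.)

Run Euclid on (31264, 10069):
31264 = 3×10069 + 1057
10069 = 9×1057 + 556
1057 = 1×556 + 501
556 = 1×501 + 55
501 = 9×55 + 6
55 = 9×6 + 1
6 = 6×1 + 0
gcd = 1, so the inverse exists. Back-substitute:
1 = 55 − 9·6
1 = −9·501 + 82·55
1 = 82·556 − 91·501
1 = −91·1057 + 173·556
1 = 173·10069 − 1648·1057
1 = −1648·31264 + 5117·10069
So 10069·5117 ≡ 1 (mod 31264).

5117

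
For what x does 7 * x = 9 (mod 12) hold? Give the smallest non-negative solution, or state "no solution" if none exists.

First find gcd(7, 12):
12 = 1·7 + 5
7 = 1·5 + 2
5 = 2·2 + 1
2 = 2·1 + 0
gcd = 1, so a unique solution mod 12 exists.
Back-substitute for the Bézout coefficients:
1 = 5 − 2·2
1 = −2·7 + 3·5
1 = 3·12 − 5·7
So 7·(-5) ≡ 1 (mod 12), giving 7⁻¹ ≡ 7.
x ≡ 7⁻¹·9 ≡ 7·9 ≡ 3 (mod 12).

3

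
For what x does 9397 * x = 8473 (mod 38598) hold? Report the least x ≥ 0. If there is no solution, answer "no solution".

25915

First find gcd(9397, 38598):
38598 = 4*9397 + 1010
9397 = 9*1010 + 307
1010 = 3*307 + 89
307 = 3*89 + 40
89 = 2*40 + 9
40 = 4*9 + 4
9 = 2*4 + 1
4 = 4*1 + 0
gcd = 1, so a unique solution mod 38598 exists.
Back-substitute for the Bézout coefficients:
1 = 9 − 2·4
1 = −2·40 + 9·9
1 = 9·89 − 20·40
1 = −20·307 + 69·89
1 = 69·1010 − 227·307
1 = −227·9397 + 2112·1010
1 = 2112·38598 − 8675·9397
So 9397·(-8675) ≡ 1 (mod 38598), giving 9397⁻¹ ≡ 29923.
x ≡ 9397⁻¹·8473 ≡ 29923·8473 ≡ 25915 (mod 38598).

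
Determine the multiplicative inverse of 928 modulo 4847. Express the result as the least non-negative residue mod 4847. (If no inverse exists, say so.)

2763

Run Euclid on (4847, 928):
4847 = 5×928 + 207
928 = 4×207 + 100
207 = 2×100 + 7
100 = 14×7 + 2
7 = 3×2 + 1
2 = 2×1 + 0
gcd = 1, so the inverse exists. Back-substitute:
1 = 7 − 3·2
1 = −3·100 + 43·7
1 = 43·207 − 89·100
1 = −89·928 + 399·207
1 = 399·4847 − 2084·928
So 928·(-2084) ≡ 1 (mod 4847), and -2084 ≡ 2763 (mod 4847).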